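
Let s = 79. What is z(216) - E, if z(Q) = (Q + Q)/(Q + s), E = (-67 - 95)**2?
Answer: -7741548/295 ≈ -26243.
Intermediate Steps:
E = 26244 (E = (-162)**2 = 26244)
z(Q) = 2*Q/(79 + Q) (z(Q) = (Q + Q)/(Q + 79) = (2*Q)/(79 + Q) = 2*Q/(79 + Q))
z(216) - E = 2*216/(79 + 216) - 1*26244 = 2*216/295 - 26244 = 2*216*(1/295) - 26244 = 432/295 - 26244 = -7741548/295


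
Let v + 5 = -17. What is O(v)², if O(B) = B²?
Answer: 234256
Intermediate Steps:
v = -22 (v = -5 - 17 = -22)
O(v)² = ((-22)²)² = 484² = 234256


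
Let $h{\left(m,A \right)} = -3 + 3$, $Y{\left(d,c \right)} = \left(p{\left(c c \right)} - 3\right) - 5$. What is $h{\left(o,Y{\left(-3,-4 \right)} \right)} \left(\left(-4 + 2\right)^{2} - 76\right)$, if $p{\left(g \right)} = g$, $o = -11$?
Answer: $0$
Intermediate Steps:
$Y{\left(d,c \right)} = -8 + c^{2}$ ($Y{\left(d,c \right)} = \left(c c - 3\right) - 5 = \left(c^{2} - 3\right) - 5 = \left(-3 + c^{2}\right) - 5 = -8 + c^{2}$)
$h{\left(m,A \right)} = 0$
$h{\left(o,Y{\left(-3,-4 \right)} \right)} \left(\left(-4 + 2\right)^{2} - 76\right) = 0 \left(\left(-4 + 2\right)^{2} - 76\right) = 0 \left(\left(-2\right)^{2} - 76\right) = 0 \left(4 - 76\right) = 0 \left(-72\right) = 0$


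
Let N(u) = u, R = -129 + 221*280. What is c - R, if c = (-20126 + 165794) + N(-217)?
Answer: 83700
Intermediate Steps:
R = 61751 (R = -129 + 61880 = 61751)
c = 145451 (c = (-20126 + 165794) - 217 = 145668 - 217 = 145451)
c - R = 145451 - 1*61751 = 145451 - 61751 = 83700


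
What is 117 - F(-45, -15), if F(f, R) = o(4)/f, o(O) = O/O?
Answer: 5266/45 ≈ 117.02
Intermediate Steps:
o(O) = 1
F(f, R) = 1/f
117 - F(-45, -15) = 117 - 1/(-45) = 117 - 1*(-1/45) = 117 + 1/45 = 5266/45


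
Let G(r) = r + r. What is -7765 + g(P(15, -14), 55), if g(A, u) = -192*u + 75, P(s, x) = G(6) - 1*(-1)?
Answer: -18250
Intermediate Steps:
G(r) = 2*r
P(s, x) = 13 (P(s, x) = 2*6 - 1*(-1) = 12 + 1 = 13)
g(A, u) = 75 - 192*u
-7765 + g(P(15, -14), 55) = -7765 + (75 - 192*55) = -7765 + (75 - 10560) = -7765 - 10485 = -18250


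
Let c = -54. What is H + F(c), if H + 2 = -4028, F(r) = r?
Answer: -4084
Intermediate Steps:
H = -4030 (H = -2 - 4028 = -4030)
H + F(c) = -4030 - 54 = -4084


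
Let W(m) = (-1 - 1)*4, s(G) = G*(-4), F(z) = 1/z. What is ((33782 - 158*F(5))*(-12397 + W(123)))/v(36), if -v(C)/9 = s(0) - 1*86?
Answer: -69778952/129 ≈ -5.4092e+5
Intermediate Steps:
F(z) = 1/z
s(G) = -4*G
W(m) = -8 (W(m) = -2*4 = -8)
v(C) = 774 (v(C) = -9*(-4*0 - 1*86) = -9*(0 - 86) = -9*(-86) = 774)
((33782 - 158*F(5))*(-12397 + W(123)))/v(36) = ((33782 - 158/5)*(-12397 - 8))/774 = ((33782 - 158*⅕)*(-12405))*(1/774) = ((33782 - 158/5)*(-12405))*(1/774) = ((168752/5)*(-12405))*(1/774) = -418673712*1/774 = -69778952/129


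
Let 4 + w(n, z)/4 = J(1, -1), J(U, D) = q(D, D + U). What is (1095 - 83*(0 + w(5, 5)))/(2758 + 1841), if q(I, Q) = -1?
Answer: 2755/4599 ≈ 0.59904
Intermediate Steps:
J(U, D) = -1
w(n, z) = -20 (w(n, z) = -16 + 4*(-1) = -16 - 4 = -20)
(1095 - 83*(0 + w(5, 5)))/(2758 + 1841) = (1095 - 83*(0 - 20))/(2758 + 1841) = (1095 - (-1660))/4599 = (1095 - 83*(-20))*(1/4599) = (1095 + 1660)*(1/4599) = 2755*(1/4599) = 2755/4599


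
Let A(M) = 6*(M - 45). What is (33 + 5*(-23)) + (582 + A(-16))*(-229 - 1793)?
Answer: -436834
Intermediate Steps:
A(M) = -270 + 6*M (A(M) = 6*(-45 + M) = -270 + 6*M)
(33 + 5*(-23)) + (582 + A(-16))*(-229 - 1793) = (33 + 5*(-23)) + (582 + (-270 + 6*(-16)))*(-229 - 1793) = (33 - 115) + (582 + (-270 - 96))*(-2022) = -82 + (582 - 366)*(-2022) = -82 + 216*(-2022) = -82 - 436752 = -436834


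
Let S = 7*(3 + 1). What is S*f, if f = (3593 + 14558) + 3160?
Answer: 596708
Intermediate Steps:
f = 21311 (f = 18151 + 3160 = 21311)
S = 28 (S = 7*4 = 28)
S*f = 28*21311 = 596708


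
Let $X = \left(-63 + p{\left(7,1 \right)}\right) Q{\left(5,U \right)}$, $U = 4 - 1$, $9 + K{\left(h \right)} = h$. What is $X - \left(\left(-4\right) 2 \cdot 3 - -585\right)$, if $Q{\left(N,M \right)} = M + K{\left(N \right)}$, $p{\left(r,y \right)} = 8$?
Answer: $-506$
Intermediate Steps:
$K{\left(h \right)} = -9 + h$
$U = 3$ ($U = 4 - 1 = 3$)
$Q{\left(N,M \right)} = -9 + M + N$ ($Q{\left(N,M \right)} = M + \left(-9 + N\right) = -9 + M + N$)
$X = 55$ ($X = \left(-63 + 8\right) \left(-9 + 3 + 5\right) = \left(-55\right) \left(-1\right) = 55$)
$X - \left(\left(-4\right) 2 \cdot 3 - -585\right) = 55 - \left(\left(-4\right) 2 \cdot 3 - -585\right) = 55 - \left(\left(-8\right) 3 + 585\right) = 55 - \left(-24 + 585\right) = 55 - 561 = -506$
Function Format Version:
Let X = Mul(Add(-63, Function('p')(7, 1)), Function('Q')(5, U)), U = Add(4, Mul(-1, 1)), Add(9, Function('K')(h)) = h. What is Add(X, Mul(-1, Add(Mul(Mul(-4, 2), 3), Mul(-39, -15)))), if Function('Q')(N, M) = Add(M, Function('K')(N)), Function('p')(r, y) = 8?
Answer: -506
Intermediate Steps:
Function('K')(h) = Add(-9, h)
U = 3 (U = Add(4, -1) = 3)
Function('Q')(N, M) = Add(-9, M, N) (Function('Q')(N, M) = Add(M, Add(-9, N)) = Add(-9, M, N))
X = 55 (X = Mul(Add(-63, 8), Add(-9, 3, 5)) = Mul(-55, -1) = 55)
Add(X, Mul(-1, Add(Mul(Mul(-4, 2), 3), Mul(-39, -15)))) = Add(55, Mul(-1, Add(Mul(Mul(-4, 2), 3), Mul(-39, -15)))) = Add(55, Mul(-1, Add(Mul(-8, 3), 585))) = Add(55, Mul(-1, Add(-24, 585))) = Add(55, Mul(-1, 561)) = Add(55, -561) = -506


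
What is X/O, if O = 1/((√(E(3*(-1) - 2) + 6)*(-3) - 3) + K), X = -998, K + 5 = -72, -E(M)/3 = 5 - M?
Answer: 79840 + 5988*I*√6 ≈ 79840.0 + 14668.0*I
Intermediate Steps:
E(M) = -15 + 3*M (E(M) = -3*(5 - M) = -15 + 3*M)
K = -77 (K = -5 - 72 = -77)
O = 1/(-80 - 6*I*√6) (O = 1/((√((-15 + 3*(3*(-1) - 2)) + 6)*(-3) - 3) - 77) = 1/((√((-15 + 3*(-3 - 2)) + 6)*(-3) - 3) - 77) = 1/((√((-15 + 3*(-5)) + 6)*(-3) - 3) - 77) = 1/((√((-15 - 15) + 6)*(-3) - 3) - 77) = 1/((√(-30 + 6)*(-3) - 3) - 77) = 1/((√(-24)*(-3) - 3) - 77) = 1/(((2*I*√6)*(-3) - 3) - 77) = 1/((-6*I*√6 - 3) - 77) = 1/((-3 - 6*I*√6) - 77) = 1/(-80 - 6*I*√6) ≈ -0.012092 + 0.0022214*I)
X/O = -998*(-2*I*(-40*I + 3*√6)) = -(-1996)*I*(-40*I + 3*√6) = 1996*I*(-40*I + 3*√6)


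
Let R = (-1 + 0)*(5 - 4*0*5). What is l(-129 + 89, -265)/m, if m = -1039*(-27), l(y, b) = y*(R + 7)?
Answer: -80/28053 ≈ -0.0028517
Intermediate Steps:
R = -5 (R = -(5 + 0*5) = -(5 + 0) = -1*5 = -5)
l(y, b) = 2*y (l(y, b) = y*(-5 + 7) = y*2 = 2*y)
m = 28053
l(-129 + 89, -265)/m = (2*(-129 + 89))/28053 = (2*(-40))*(1/28053) = -80*1/28053 = -80/28053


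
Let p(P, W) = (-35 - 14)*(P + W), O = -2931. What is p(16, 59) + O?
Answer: -6606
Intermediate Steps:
p(P, W) = -49*P - 49*W (p(P, W) = -49*(P + W) = -49*P - 49*W)
p(16, 59) + O = (-49*16 - 49*59) - 2931 = (-784 - 2891) - 2931 = -3675 - 2931 = -6606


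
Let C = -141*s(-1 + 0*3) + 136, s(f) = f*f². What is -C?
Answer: -277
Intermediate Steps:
s(f) = f³
C = 277 (C = -141*(-1 + 0*3)³ + 136 = -141*(-1 + 0)³ + 136 = -141*(-1)³ + 136 = -141*(-1) + 136 = 141 + 136 = 277)
-C = -1*277 = -277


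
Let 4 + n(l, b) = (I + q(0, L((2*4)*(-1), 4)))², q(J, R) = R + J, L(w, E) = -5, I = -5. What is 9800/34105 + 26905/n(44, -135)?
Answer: 183707165/654816 ≈ 280.55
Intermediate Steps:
q(J, R) = J + R
n(l, b) = 96 (n(l, b) = -4 + (-5 + (0 - 5))² = -4 + (-5 - 5)² = -4 + (-10)² = -4 + 100 = 96)
9800/34105 + 26905/n(44, -135) = 9800/34105 + 26905/96 = 9800*(1/34105) + 26905*(1/96) = 1960/6821 + 26905/96 = 183707165/654816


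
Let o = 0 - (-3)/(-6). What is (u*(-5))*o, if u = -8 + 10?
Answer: 5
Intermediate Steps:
u = 2
o = -½ (o = 0 - (-3)*(-1)/6 = 0 - 1*½ = 0 - ½ = -½ ≈ -0.50000)
(u*(-5))*o = (2*(-5))*(-½) = -10*(-½) = 5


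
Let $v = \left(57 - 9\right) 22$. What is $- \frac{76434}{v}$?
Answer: $- \frac{12739}{176} \approx -72.381$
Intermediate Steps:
$v = 1056$ ($v = 48 \cdot 22 = 1056$)
$- \frac{76434}{v} = - \frac{76434}{1056} = \left(-76434\right) \frac{1}{1056} = - \frac{12739}{176}$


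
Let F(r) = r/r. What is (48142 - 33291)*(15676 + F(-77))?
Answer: 232819127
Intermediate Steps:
F(r) = 1
(48142 - 33291)*(15676 + F(-77)) = (48142 - 33291)*(15676 + 1) = 14851*15677 = 232819127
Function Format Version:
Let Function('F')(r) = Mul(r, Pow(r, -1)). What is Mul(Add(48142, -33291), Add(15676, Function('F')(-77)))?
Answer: 232819127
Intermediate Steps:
Function('F')(r) = 1
Mul(Add(48142, -33291), Add(15676, Function('F')(-77))) = Mul(Add(48142, -33291), Add(15676, 1)) = Mul(14851, 15677) = 232819127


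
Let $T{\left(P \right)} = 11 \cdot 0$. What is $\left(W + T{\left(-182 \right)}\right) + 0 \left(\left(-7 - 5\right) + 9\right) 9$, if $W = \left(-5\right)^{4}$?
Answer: $625$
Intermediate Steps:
$T{\left(P \right)} = 0$
$W = 625$
$\left(W + T{\left(-182 \right)}\right) + 0 \left(\left(-7 - 5\right) + 9\right) 9 = \left(625 + 0\right) + 0 \left(\left(-7 - 5\right) + 9\right) 9 = 625 + 0 \left(-12 + 9\right) 9 = 625 + 0 \left(-3\right) 9 = 625 + 0 \cdot 9 = 625 + 0 = 625$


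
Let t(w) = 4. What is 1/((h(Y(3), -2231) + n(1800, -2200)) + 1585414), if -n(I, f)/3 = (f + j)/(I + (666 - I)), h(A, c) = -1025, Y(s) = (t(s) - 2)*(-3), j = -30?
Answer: 111/175868294 ≈ 6.3115e-7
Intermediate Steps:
Y(s) = -6 (Y(s) = (4 - 2)*(-3) = 2*(-3) = -6)
n(I, f) = 5/37 - f/222 (n(I, f) = -3*(f - 30)/(I + (666 - I)) = -3*(-30 + f)/666 = -3*(-5/111 + f/666) = 5/37 - f/222)
1/((h(Y(3), -2231) + n(1800, -2200)) + 1585414) = 1/((-1025 + (5/37 - 1/222*(-2200))) + 1585414) = 1/((-1025 + (5/37 + 1100/111)) + 1585414) = 1/((-1025 + 1115/111) + 1585414) = 1/(-112660/111 + 1585414) = 1/(175868294/111) = 111/175868294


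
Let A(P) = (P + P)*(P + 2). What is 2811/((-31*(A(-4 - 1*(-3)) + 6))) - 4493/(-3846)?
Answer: -5126987/238452 ≈ -21.501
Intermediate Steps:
A(P) = 2*P*(2 + P) (A(P) = (2*P)*(2 + P) = 2*P*(2 + P))
2811/((-31*(A(-4 - 1*(-3)) + 6))) - 4493/(-3846) = 2811/((-31*(2*(-4 - 1*(-3))*(2 + (-4 - 1*(-3))) + 6))) - 4493/(-3846) = 2811/((-31*(2*(-4 + 3)*(2 + (-4 + 3)) + 6))) - 4493*(-1/3846) = 2811/((-31*(2*(-1)*(2 - 1) + 6))) + 4493/3846 = 2811/((-31*(2*(-1)*1 + 6))) + 4493/3846 = 2811/((-31*(-2 + 6))) + 4493/3846 = 2811/((-31*4)) + 4493/3846 = 2811/(-124) + 4493/3846 = 2811*(-1/124) + 4493/3846 = -2811/124 + 4493/3846 = -5126987/238452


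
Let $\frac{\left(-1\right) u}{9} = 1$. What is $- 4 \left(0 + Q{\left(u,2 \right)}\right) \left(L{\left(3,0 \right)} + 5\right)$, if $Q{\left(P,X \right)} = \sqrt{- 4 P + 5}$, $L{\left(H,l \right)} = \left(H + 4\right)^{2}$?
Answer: $- 216 \sqrt{41} \approx -1383.1$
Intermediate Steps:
$L{\left(H,l \right)} = \left(4 + H\right)^{2}$
$u = -9$ ($u = \left(-9\right) 1 = -9$)
$Q{\left(P,X \right)} = \sqrt{5 - 4 P}$
$- 4 \left(0 + Q{\left(u,2 \right)}\right) \left(L{\left(3,0 \right)} + 5\right) = - 4 \left(0 + \sqrt{5 - -36}\right) \left(\left(4 + 3\right)^{2} + 5\right) = - 4 \left(0 + \sqrt{5 + 36}\right) \left(7^{2} + 5\right) = - 4 \left(0 + \sqrt{41}\right) \left(49 + 5\right) = - 4 \sqrt{41} \cdot 54 = - 216 \sqrt{41}$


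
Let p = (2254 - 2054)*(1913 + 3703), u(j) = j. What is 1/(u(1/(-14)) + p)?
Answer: 14/15724799 ≈ 8.9031e-7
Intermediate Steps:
p = 1123200 (p = 200*5616 = 1123200)
1/(u(1/(-14)) + p) = 1/(1/(-14) + 1123200) = 1/(-1/14 + 1123200) = 1/(15724799/14) = 14/15724799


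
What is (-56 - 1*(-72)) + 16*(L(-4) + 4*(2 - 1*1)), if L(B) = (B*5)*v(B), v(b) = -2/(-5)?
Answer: -48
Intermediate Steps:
v(b) = ⅖ (v(b) = -2*(-⅕) = ⅖)
L(B) = 2*B (L(B) = (B*5)*(⅖) = (5*B)*(⅖) = 2*B)
(-56 - 1*(-72)) + 16*(L(-4) + 4*(2 - 1*1)) = (-56 - 1*(-72)) + 16*(2*(-4) + 4*(2 - 1*1)) = (-56 + 72) + 16*(-8 + 4*(2 - 1)) = 16 + 16*(-8 + 4*1) = 16 + 16*(-8 + 4) = 16 + 16*(-4) = 16 - 64 = -48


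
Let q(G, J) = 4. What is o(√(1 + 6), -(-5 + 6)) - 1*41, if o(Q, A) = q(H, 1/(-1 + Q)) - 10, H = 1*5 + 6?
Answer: -47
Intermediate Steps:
H = 11 (H = 5 + 6 = 11)
o(Q, A) = -6 (o(Q, A) = 4 - 10 = -6)
o(√(1 + 6), -(-5 + 6)) - 1*41 = -6 - 1*41 = -6 - 41 = -47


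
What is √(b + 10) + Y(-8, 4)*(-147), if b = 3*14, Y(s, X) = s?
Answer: 1176 + 2*√13 ≈ 1183.2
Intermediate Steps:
b = 42
√(b + 10) + Y(-8, 4)*(-147) = √(42 + 10) - 8*(-147) = √52 + 1176 = 2*√13 + 1176 = 1176 + 2*√13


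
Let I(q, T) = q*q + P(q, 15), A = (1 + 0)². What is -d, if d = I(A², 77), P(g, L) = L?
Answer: -16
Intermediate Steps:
A = 1 (A = 1² = 1)
I(q, T) = 15 + q² (I(q, T) = q*q + 15 = q² + 15 = 15 + q²)
d = 16 (d = 15 + (1²)² = 15 + 1² = 15 + 1 = 16)
-d = -1*16 = -16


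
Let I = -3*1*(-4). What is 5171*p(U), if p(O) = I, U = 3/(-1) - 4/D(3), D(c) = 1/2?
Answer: 62052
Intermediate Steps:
D(c) = 1/2
U = -11 (U = 3/(-1) - 4/1/2 = 3*(-1) - 4*2 = -3 - 8 = -11)
I = 12 (I = -3*(-4) = 12)
p(O) = 12
5171*p(U) = 5171*12 = 62052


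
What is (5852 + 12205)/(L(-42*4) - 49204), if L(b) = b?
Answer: -18057/49372 ≈ -0.36573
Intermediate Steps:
(5852 + 12205)/(L(-42*4) - 49204) = (5852 + 12205)/(-42*4 - 49204) = 18057/(-168 - 49204) = 18057/(-49372) = 18057*(-1/49372) = -18057/49372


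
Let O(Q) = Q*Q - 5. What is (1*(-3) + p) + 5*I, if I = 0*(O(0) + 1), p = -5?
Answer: -8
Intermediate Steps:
O(Q) = -5 + Q² (O(Q) = Q² - 5 = -5 + Q²)
I = 0 (I = 0*((-5 + 0²) + 1) = 0*((-5 + 0) + 1) = 0*(-5 + 1) = 0*(-4) = 0)
(1*(-3) + p) + 5*I = (1*(-3) - 5) + 5*0 = (-3 - 5) + 0 = -8 + 0 = -8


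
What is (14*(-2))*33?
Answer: -924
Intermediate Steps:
(14*(-2))*33 = -28*33 = -924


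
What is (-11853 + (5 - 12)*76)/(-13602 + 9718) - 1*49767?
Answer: -193282643/3884 ≈ -49764.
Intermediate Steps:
(-11853 + (5 - 12)*76)/(-13602 + 9718) - 1*49767 = (-11853 - 7*76)/(-3884) - 49767 = (-11853 - 532)*(-1/3884) - 49767 = -12385*(-1/3884) - 49767 = 12385/3884 - 49767 = -193282643/3884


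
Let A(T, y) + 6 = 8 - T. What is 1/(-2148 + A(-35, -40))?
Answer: -1/2111 ≈ -0.00047371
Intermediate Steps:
A(T, y) = 2 - T (A(T, y) = -6 + (8 - T) = 2 - T)
1/(-2148 + A(-35, -40)) = 1/(-2148 + (2 - 1*(-35))) = 1/(-2148 + (2 + 35)) = 1/(-2148 + 37) = 1/(-2111) = -1/2111*1 = -1/2111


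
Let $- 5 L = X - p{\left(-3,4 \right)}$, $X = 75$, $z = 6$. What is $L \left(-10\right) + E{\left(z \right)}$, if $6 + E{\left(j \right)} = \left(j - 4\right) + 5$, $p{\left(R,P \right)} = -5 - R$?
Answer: $155$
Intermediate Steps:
$E{\left(j \right)} = -5 + j$ ($E{\left(j \right)} = -6 + \left(\left(j - 4\right) + 5\right) = -6 + \left(\left(-4 + j\right) + 5\right) = -6 + \left(1 + j\right) = -5 + j$)
$L = - \frac{77}{5}$ ($L = - \frac{75 - \left(-5 - -3\right)}{5} = - \frac{75 - \left(-5 + 3\right)}{5} = - \frac{75 - -2}{5} = - \frac{75 + 2}{5} = \left(- \frac{1}{5}\right) 77 = - \frac{77}{5} \approx -15.4$)
$L \left(-10\right) + E{\left(z \right)} = \left(- \frac{77}{5}\right) \left(-10\right) + \left(-5 + 6\right) = 154 + 1 = 155$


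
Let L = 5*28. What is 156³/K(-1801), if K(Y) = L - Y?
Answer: 1265472/647 ≈ 1955.9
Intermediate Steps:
L = 140
K(Y) = 140 - Y
156³/K(-1801) = 156³/(140 - 1*(-1801)) = 3796416/(140 + 1801) = 3796416/1941 = 3796416*(1/1941) = 1265472/647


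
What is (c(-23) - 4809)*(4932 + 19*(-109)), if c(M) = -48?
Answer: -13895877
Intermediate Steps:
(c(-23) - 4809)*(4932 + 19*(-109)) = (-48 - 4809)*(4932 + 19*(-109)) = -4857*(4932 - 2071) = -4857*2861 = -13895877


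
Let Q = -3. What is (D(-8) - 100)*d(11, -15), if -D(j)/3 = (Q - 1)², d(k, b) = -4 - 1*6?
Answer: 1480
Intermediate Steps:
d(k, b) = -10 (d(k, b) = -4 - 6 = -10)
D(j) = -48 (D(j) = -3*(-3 - 1)² = -3*(-4)² = -3*16 = -48)
(D(-8) - 100)*d(11, -15) = (-48 - 100)*(-10) = -148*(-10) = 1480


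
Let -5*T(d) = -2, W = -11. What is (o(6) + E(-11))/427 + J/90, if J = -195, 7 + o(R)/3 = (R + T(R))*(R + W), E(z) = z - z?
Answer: -6253/2562 ≈ -2.4407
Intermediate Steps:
E(z) = 0
T(d) = ⅖ (T(d) = -⅕*(-2) = ⅖)
o(R) = -21 + 3*(-11 + R)*(⅖ + R) (o(R) = -21 + 3*((R + ⅖)*(R - 11)) = -21 + 3*((⅖ + R)*(-11 + R)) = -21 + 3*((-11 + R)*(⅖ + R)) = -21 + 3*(-11 + R)*(⅖ + R))
(o(6) + E(-11))/427 + J/90 = ((-171/5 + 3*6² - 159/5*6) + 0)/427 - 195/90 = ((-171/5 + 3*36 - 954/5) + 0)*(1/427) - 195*1/90 = ((-171/5 + 108 - 954/5) + 0)*(1/427) - 13/6 = (-117 + 0)*(1/427) - 13/6 = -117*1/427 - 13/6 = -117/427 - 13/6 = -6253/2562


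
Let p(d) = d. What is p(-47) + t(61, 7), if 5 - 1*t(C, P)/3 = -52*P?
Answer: 1060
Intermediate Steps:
t(C, P) = 15 + 156*P (t(C, P) = 15 - (-156)*P = 15 + 156*P)
p(-47) + t(61, 7) = -47 + (15 + 156*7) = -47 + (15 + 1092) = -47 + 1107 = 1060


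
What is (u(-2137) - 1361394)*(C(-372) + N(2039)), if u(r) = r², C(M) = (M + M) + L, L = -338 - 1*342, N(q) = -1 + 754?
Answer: -2150806625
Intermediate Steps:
N(q) = 753
L = -680 (L = -338 - 342 = -680)
C(M) = -680 + 2*M (C(M) = (M + M) - 680 = 2*M - 680 = -680 + 2*M)
(u(-2137) - 1361394)*(C(-372) + N(2039)) = ((-2137)² - 1361394)*((-680 + 2*(-372)) + 753) = (4566769 - 1361394)*((-680 - 744) + 753) = 3205375*(-1424 + 753) = 3205375*(-671) = -2150806625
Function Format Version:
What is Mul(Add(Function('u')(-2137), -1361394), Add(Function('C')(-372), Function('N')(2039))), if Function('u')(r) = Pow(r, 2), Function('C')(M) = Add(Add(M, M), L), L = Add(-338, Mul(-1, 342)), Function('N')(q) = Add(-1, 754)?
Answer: -2150806625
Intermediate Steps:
Function('N')(q) = 753
L = -680 (L = Add(-338, -342) = -680)
Function('C')(M) = Add(-680, Mul(2, M)) (Function('C')(M) = Add(Add(M, M), -680) = Add(Mul(2, M), -680) = Add(-680, Mul(2, M)))
Mul(Add(Function('u')(-2137), -1361394), Add(Function('C')(-372), Function('N')(2039))) = Mul(Add(Pow(-2137, 2), -1361394), Add(Add(-680, Mul(2, -372)), 753)) = Mul(Add(4566769, -1361394), Add(Add(-680, -744), 753)) = Mul(3205375, Add(-1424, 753)) = Mul(3205375, -671) = -2150806625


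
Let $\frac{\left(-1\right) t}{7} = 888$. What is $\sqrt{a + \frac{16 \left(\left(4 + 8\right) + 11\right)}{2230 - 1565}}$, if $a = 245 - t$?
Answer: $\frac{3 \sqrt{317495605}}{665} \approx 80.384$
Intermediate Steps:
$t = -6216$ ($t = \left(-7\right) 888 = -6216$)
$a = 6461$ ($a = 245 - -6216 = 245 + 6216 = 6461$)
$\sqrt{a + \frac{16 \left(\left(4 + 8\right) + 11\right)}{2230 - 1565}} = \sqrt{6461 + \frac{16 \left(\left(4 + 8\right) + 11\right)}{2230 - 1565}} = \sqrt{6461 + \frac{16 \left(12 + 11\right)}{665}} = \sqrt{6461 + 16 \cdot 23 \cdot \frac{1}{665}} = \sqrt{6461 + 368 \cdot \frac{1}{665}} = \sqrt{6461 + \frac{368}{665}} = \sqrt{\frac{4296933}{665}} = \frac{3 \sqrt{317495605}}{665}$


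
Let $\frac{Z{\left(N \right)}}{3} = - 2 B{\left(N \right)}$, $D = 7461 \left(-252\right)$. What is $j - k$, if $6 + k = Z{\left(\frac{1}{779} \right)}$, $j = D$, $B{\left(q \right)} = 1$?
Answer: $-1880160$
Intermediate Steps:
$D = -1880172$
$j = -1880172$
$Z{\left(N \right)} = -6$ ($Z{\left(N \right)} = 3 \left(\left(-2\right) 1\right) = 3 \left(-2\right) = -6$)
$k = -12$ ($k = -6 - 6 = -12$)
$j - k = -1880172 - -12 = -1880172 + 12 = -1880160$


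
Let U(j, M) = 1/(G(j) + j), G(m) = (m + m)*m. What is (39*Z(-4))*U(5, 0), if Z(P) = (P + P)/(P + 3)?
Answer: 312/55 ≈ 5.6727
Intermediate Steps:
G(m) = 2*m**2 (G(m) = (2*m)*m = 2*m**2)
U(j, M) = 1/(j + 2*j**2) (U(j, M) = 1/(2*j**2 + j) = 1/(j + 2*j**2))
Z(P) = 2*P/(3 + P) (Z(P) = (2*P)/(3 + P) = 2*P/(3 + P))
(39*Z(-4))*U(5, 0) = (39*(2*(-4)/(3 - 4)))*(1/(5*(1 + 2*5))) = (39*(2*(-4)/(-1)))*(1/(5*(1 + 10))) = (39*(2*(-4)*(-1)))*((1/5)/11) = (39*8)*((1/5)*(1/11)) = 312*(1/55) = 312/55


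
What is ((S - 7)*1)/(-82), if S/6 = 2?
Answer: -5/82 ≈ -0.060976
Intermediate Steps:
S = 12 (S = 6*2 = 12)
((S - 7)*1)/(-82) = ((12 - 7)*1)/(-82) = (5*1)*(-1/82) = 5*(-1/82) = -5/82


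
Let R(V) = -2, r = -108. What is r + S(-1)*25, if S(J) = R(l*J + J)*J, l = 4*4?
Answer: -58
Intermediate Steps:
l = 16
S(J) = -2*J
r + S(-1)*25 = -108 - 2*(-1)*25 = -108 + 2*25 = -108 + 50 = -58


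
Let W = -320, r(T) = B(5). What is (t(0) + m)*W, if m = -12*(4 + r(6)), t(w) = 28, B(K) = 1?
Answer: 10240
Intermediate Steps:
r(T) = 1
m = -60 (m = -12*(4 + 1) = -12*5 = -60)
(t(0) + m)*W = (28 - 60)*(-320) = -32*(-320) = 10240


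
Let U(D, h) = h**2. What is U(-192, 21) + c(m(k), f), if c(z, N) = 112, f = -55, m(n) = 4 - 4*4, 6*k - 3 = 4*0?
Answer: 553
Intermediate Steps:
k = 1/2 (k = 1/2 + (4*0)/6 = 1/2 + (1/6)*0 = 1/2 + 0 = 1/2 ≈ 0.50000)
m(n) = -12 (m(n) = 4 - 16 = -12)
U(-192, 21) + c(m(k), f) = 21**2 + 112 = 441 + 112 = 553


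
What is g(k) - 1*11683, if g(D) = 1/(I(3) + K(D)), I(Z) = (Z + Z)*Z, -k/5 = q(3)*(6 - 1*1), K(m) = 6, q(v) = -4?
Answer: -280391/24 ≈ -11683.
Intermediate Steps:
k = 100 (k = -(-20)*(6 - 1*1) = -(-20)*(6 - 1) = -(-20)*5 = -5*(-20) = 100)
I(Z) = 2*Z² (I(Z) = (2*Z)*Z = 2*Z²)
g(D) = 1/24 (g(D) = 1/(2*3² + 6) = 1/(2*9 + 6) = 1/(18 + 6) = 1/24)
g(k) - 1*11683 = 1/24 - 1*11683 = 1/24 - 11683 = -280391/24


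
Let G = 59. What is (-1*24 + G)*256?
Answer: 8960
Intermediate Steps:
(-1*24 + G)*256 = (-1*24 + 59)*256 = (-24 + 59)*256 = 35*256 = 8960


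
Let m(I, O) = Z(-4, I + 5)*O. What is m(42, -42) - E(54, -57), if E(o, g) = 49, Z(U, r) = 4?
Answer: -217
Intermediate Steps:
m(I, O) = 4*O
m(42, -42) - E(54, -57) = 4*(-42) - 1*49 = -168 - 49 = -217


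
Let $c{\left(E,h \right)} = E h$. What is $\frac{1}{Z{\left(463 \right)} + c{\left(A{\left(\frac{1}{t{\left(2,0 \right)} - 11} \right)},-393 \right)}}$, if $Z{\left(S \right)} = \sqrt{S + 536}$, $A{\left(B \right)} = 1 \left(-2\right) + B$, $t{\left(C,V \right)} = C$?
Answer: $\frac{7467}{6186130} - \frac{27 \sqrt{111}}{6186130} \approx 0.0011611$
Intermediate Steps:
$A{\left(B \right)} = -2 + B$
$Z{\left(S \right)} = \sqrt{536 + S}$
$\frac{1}{Z{\left(463 \right)} + c{\left(A{\left(\frac{1}{t{\left(2,0 \right)} - 11} \right)},-393 \right)}} = \frac{1}{\sqrt{536 + 463} + \left(-2 + \frac{1}{2 - 11}\right) \left(-393\right)} = \frac{1}{\sqrt{999} + \left(-2 + \frac{1}{-9}\right) \left(-393\right)} = \frac{1}{3 \sqrt{111} + \left(-2 - \frac{1}{9}\right) \left(-393\right)} = \frac{1}{3 \sqrt{111} - - \frac{2489}{3}} = \frac{1}{3 \sqrt{111} + \frac{2489}{3}} = \frac{1}{\frac{2489}{3} + 3 \sqrt{111}}$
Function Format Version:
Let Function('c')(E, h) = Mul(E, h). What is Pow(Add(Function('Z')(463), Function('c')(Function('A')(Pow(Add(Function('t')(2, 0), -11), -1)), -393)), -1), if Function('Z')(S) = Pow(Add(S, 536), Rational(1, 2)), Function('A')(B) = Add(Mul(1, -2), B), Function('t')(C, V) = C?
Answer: Add(Rational(7467, 6186130), Mul(Rational(-27, 6186130), Pow(111, Rational(1, 2)))) ≈ 0.0011611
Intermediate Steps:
Function('A')(B) = Add(-2, B)
Function('Z')(S) = Pow(Add(536, S), Rational(1, 2))
Pow(Add(Function('Z')(463), Function('c')(Function('A')(Pow(Add(Function('t')(2, 0), -11), -1)), -393)), -1) = Pow(Add(Pow(Add(536, 463), Rational(1, 2)), Mul(Add(-2, Pow(Add(2, -11), -1)), -393)), -1) = Pow(Add(Pow(999, Rational(1, 2)), Mul(Add(-2, Pow(-9, -1)), -393)), -1) = Pow(Add(Mul(3, Pow(111, Rational(1, 2))), Mul(Add(-2, Rational(-1, 9)), -393)), -1) = Pow(Add(Mul(3, Pow(111, Rational(1, 2))), Mul(Rational(-19, 9), -393)), -1) = Pow(Add(Mul(3, Pow(111, Rational(1, 2))), Rational(2489, 3)), -1) = Pow(Add(Rational(2489, 3), Mul(3, Pow(111, Rational(1, 2)))), -1)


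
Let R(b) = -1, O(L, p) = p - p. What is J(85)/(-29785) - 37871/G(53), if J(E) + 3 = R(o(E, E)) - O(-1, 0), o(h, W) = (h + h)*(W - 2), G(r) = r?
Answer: -1127987523/1578605 ≈ -714.55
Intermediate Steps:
o(h, W) = 2*h*(-2 + W) (o(h, W) = (2*h)*(-2 + W) = 2*h*(-2 + W))
O(L, p) = 0
J(E) = -4 (J(E) = -3 + (-1 - 1*0) = -3 + (-1 + 0) = -3 - 1 = -4)
J(85)/(-29785) - 37871/G(53) = -4/(-29785) - 37871/53 = -4*(-1/29785) - 37871*1/53 = 4/29785 - 37871/53 = -1127987523/1578605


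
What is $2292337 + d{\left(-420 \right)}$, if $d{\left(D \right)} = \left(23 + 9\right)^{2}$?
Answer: $2293361$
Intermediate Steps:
$d{\left(D \right)} = 1024$ ($d{\left(D \right)} = 32^{2} = 1024$)
$2292337 + d{\left(-420 \right)} = 2292337 + 1024 = 2293361$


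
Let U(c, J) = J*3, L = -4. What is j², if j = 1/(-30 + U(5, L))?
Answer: 1/1764 ≈ 0.00056689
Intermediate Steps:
U(c, J) = 3*J
j = -1/42 (j = 1/(-30 + 3*(-4)) = 1/(-30 - 12) = 1/(-42) = -1/42 ≈ -0.023810)
j² = (-1/42)² = 1/1764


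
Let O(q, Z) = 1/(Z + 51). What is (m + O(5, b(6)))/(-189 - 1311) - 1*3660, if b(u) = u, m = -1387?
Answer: -156425471/42750 ≈ -3659.1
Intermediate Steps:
O(q, Z) = 1/(51 + Z)
(m + O(5, b(6)))/(-189 - 1311) - 1*3660 = (-1387 + 1/(51 + 6))/(-189 - 1311) - 1*3660 = (-1387 + 1/57)/(-1500) - 3660 = (-1387 + 1/57)*(-1/1500) - 3660 = -79058/57*(-1/1500) - 3660 = 39529/42750 - 3660 = -156425471/42750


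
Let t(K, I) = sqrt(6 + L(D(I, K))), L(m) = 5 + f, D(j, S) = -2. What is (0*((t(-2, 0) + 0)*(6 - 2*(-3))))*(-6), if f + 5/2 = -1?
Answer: 0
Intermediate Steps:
f = -7/2 (f = -5/2 - 1 = -7/2 ≈ -3.5000)
L(m) = 3/2 (L(m) = 5 - 7/2 = 3/2)
t(K, I) = sqrt(30)/2 (t(K, I) = sqrt(6 + 3/2) = sqrt(15/2) = sqrt(30)/2)
(0*((t(-2, 0) + 0)*(6 - 2*(-3))))*(-6) = (0*((sqrt(30)/2 + 0)*(6 - 2*(-3))))*(-6) = (0*((sqrt(30)/2)*(6 + 6)))*(-6) = (0*((sqrt(30)/2)*12))*(-6) = (0*(6*sqrt(30)))*(-6) = 0*(-6) = 0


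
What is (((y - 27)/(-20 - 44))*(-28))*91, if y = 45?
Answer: 5733/8 ≈ 716.63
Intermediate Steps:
(((y - 27)/(-20 - 44))*(-28))*91 = (((45 - 27)/(-20 - 44))*(-28))*91 = ((18/(-64))*(-28))*91 = ((18*(-1/64))*(-28))*91 = -9/32*(-28)*91 = (63/8)*91 = 5733/8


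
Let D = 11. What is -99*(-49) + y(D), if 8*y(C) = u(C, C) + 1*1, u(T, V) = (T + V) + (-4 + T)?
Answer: 19419/4 ≈ 4854.8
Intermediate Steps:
u(T, V) = -4 + V + 2*T
y(C) = -3/8 + 3*C/8 (y(C) = ((-4 + C + 2*C) + 1*1)/8 = ((-4 + 3*C) + 1)/8 = (-3 + 3*C)/8 = -3/8 + 3*C/8)
-99*(-49) + y(D) = -99*(-49) + (-3/8 + (3/8)*11) = 4851 + (-3/8 + 33/8) = 4851 + 15/4 = 19419/4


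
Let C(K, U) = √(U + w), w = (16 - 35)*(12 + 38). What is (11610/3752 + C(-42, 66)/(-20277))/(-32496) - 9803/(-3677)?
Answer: 199198001101/74719699264 + I*√221/329460696 ≈ 2.6659 + 4.5122e-8*I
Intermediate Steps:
w = -950 (w = -19*50 = -950)
C(K, U) = √(-950 + U) (C(K, U) = √(U - 950) = √(-950 + U))
(11610/3752 + C(-42, 66)/(-20277))/(-32496) - 9803/(-3677) = (11610/3752 + √(-950 + 66)/(-20277))/(-32496) - 9803/(-3677) = (11610*(1/3752) + √(-884)*(-1/20277))*(-1/32496) - 9803*(-1/3677) = (5805/1876 + (2*I*√221)*(-1/20277))*(-1/32496) + 9803/3677 = (5805/1876 - 2*I*√221/20277)*(-1/32496) + 9803/3677 = (-1935/20320832 + I*√221/329460696) + 9803/3677 = 199198001101/74719699264 + I*√221/329460696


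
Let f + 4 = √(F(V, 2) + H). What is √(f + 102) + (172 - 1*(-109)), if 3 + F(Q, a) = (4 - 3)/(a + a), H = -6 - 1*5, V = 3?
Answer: 281 + √(392 + 2*I*√55)/2 ≈ 290.9 + 0.18725*I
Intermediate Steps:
H = -11 (H = -6 - 5 = -11)
F(Q, a) = -3 + 1/(2*a) (F(Q, a) = -3 + (4 - 3)/(a + a) = -3 + 1/(2*a))
f = -4 + I*√55/2 (f = -4 + √((-3 + (½)/2) - 11) = -4 + √((-3 + (½)*(½)) - 11) = -4 + √((-3 + ¼) - 11) = -4 + √(-11/4 - 11) = -4 + √(-55/4) = -4 + I*√55/2 ≈ -4.0 + 3.7081*I)
√(f + 102) + (172 - 1*(-109)) = √((-4 + I*√55/2) + 102) + (172 - 1*(-109)) = √(98 + I*√55/2) + (172 + 109) = √(98 + I*√55/2) + 281 = 281 + √(98 + I*√55/2)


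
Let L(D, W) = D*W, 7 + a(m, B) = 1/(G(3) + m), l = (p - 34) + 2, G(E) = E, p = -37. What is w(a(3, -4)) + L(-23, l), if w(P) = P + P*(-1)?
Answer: 1587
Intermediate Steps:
l = -69 (l = (-37 - 34) + 2 = -71 + 2 = -69)
a(m, B) = -7 + 1/(3 + m)
w(P) = 0 (w(P) = P - P = 0)
w(a(3, -4)) + L(-23, l) = 0 - 23*(-69) = 0 + 1587 = 1587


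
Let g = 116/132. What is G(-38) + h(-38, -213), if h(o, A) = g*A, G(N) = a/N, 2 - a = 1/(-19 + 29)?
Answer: -41191/220 ≈ -187.23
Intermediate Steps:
g = 29/33 (g = 116*(1/132) = 29/33 ≈ 0.87879)
a = 19/10 (a = 2 - 1/(-19 + 29) = 2 - 1/10 = 19/10 ≈ 1.9000)
G(N) = 19/(10*N)
h(o, A) = 29*A/33
G(-38) + h(-38, -213) = (19/10)/(-38) + (29/33)*(-213) = (19/10)*(-1/38) - 2059/11 = -1/20 - 2059/11 = -41191/220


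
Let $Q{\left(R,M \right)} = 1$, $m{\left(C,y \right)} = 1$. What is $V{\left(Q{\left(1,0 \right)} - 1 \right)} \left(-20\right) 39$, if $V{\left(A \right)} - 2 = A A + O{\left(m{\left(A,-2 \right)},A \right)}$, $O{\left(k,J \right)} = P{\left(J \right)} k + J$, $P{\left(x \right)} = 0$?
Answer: $-1560$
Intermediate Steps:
$O{\left(k,J \right)} = J$ ($O{\left(k,J \right)} = 0 k + J = 0 + J = J$)
$V{\left(A \right)} = 2 + A + A^{2}$ ($V{\left(A \right)} = 2 + \left(A A + A\right) = 2 + \left(A^{2} + A\right) = 2 + \left(A + A^{2}\right) = 2 + A + A^{2}$)
$V{\left(Q{\left(1,0 \right)} - 1 \right)} \left(-20\right) 39 = \left(2 + \left(1 - 1\right) + \left(1 - 1\right)^{2}\right) \left(-20\right) 39 = \left(2 + 0 + 0^{2}\right) \left(-20\right) 39 = \left(2 + 0 + 0\right) \left(-20\right) 39 = 2 \left(-20\right) 39 = \left(-40\right) 39 = -1560$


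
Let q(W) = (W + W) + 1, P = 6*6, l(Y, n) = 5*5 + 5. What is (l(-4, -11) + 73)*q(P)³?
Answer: 40068751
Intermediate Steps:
l(Y, n) = 30 (l(Y, n) = 25 + 5 = 30)
P = 36
q(W) = 1 + 2*W (q(W) = 2*W + 1 = 1 + 2*W)
(l(-4, -11) + 73)*q(P)³ = (30 + 73)*(1 + 2*36)³ = 103*(1 + 72)³ = 103*73³ = 103*389017 = 40068751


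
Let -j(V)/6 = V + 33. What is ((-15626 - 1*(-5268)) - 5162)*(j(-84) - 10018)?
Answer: 150730240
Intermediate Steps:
j(V) = -198 - 6*V (j(V) = -6*(V + 33) = -6*(33 + V) = -198 - 6*V)
((-15626 - 1*(-5268)) - 5162)*(j(-84) - 10018) = ((-15626 - 1*(-5268)) - 5162)*((-198 - 6*(-84)) - 10018) = ((-15626 + 5268) - 5162)*((-198 + 504) - 10018) = (-10358 - 5162)*(306 - 10018) = -15520*(-9712) = 150730240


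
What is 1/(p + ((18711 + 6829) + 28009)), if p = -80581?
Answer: -1/27032 ≈ -3.6993e-5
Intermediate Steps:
1/(p + ((18711 + 6829) + 28009)) = 1/(-80581 + ((18711 + 6829) + 28009)) = 1/(-80581 + (25540 + 28009)) = 1/(-80581 + 53549) = 1/(-27032) = -1/27032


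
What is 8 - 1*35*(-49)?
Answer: 1723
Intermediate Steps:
8 - 1*35*(-49) = 8 - 35*(-49) = 8 + 1715 = 1723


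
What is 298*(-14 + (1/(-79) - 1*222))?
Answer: -5556210/79 ≈ -70332.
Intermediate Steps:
298*(-14 + (1/(-79) - 1*222)) = 298*(-14 + (-1/79 - 222)) = 298*(-14 - 17539/79) = 298*(-18645/79) = -5556210/79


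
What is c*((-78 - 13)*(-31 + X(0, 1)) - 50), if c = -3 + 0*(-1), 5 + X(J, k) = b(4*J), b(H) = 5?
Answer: -8313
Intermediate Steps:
X(J, k) = 0 (X(J, k) = -5 + 5 = 0)
c = -3 (c = -3 + 0 = -3)
c*((-78 - 13)*(-31 + X(0, 1)) - 50) = -3*((-78 - 13)*(-31 + 0) - 50) = -3*(-91*(-31) - 50) = -3*(2821 - 50) = -3*2771 = -8313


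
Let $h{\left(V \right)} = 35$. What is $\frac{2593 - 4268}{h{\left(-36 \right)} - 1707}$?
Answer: $\frac{1675}{1672} \approx 1.0018$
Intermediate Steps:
$\frac{2593 - 4268}{h{\left(-36 \right)} - 1707} = \frac{2593 - 4268}{35 - 1707} = - \frac{1675}{35 - 1707} = - \frac{1675}{-1672} = \left(-1675\right) \left(- \frac{1}{1672}\right) = \frac{1675}{1672}$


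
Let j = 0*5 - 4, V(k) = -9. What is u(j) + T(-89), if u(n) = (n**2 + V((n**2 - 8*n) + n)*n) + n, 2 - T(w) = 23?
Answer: 27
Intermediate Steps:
j = -4 (j = 0 - 4 = -4)
T(w) = -21 (T(w) = 2 - 1*23 = 2 - 23 = -21)
u(n) = n**2 - 8*n (u(n) = (n**2 - 9*n) + n = n**2 - 8*n)
u(j) + T(-89) = -4*(-8 - 4) - 21 = -4*(-12) - 21 = 48 - 21 = 27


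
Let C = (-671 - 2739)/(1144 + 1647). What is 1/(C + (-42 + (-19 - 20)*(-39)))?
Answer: 2791/4124479 ≈ 0.00067669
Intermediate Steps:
C = -3410/2791 ≈ -1.2218
1/(C + (-42 + (-19 - 20)*(-39))) = 1/(-3410/2791 + (-42 + (-19 - 20)*(-39))) = 1/(-3410/2791 + (-42 - 39*(-39))) = 1/(-3410/2791 + (-42 + 1521)) = 1/(-3410/2791 + 1479) = 1/(4124479/2791) = 2791/4124479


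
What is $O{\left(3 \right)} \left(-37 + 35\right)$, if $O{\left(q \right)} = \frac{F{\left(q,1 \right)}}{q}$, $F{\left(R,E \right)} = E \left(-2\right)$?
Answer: $\frac{4}{3} \approx 1.3333$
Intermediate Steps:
$F{\left(R,E \right)} = - 2 E$
$O{\left(q \right)} = - \frac{2}{q}$ ($O{\left(q \right)} = \frac{\left(-2\right) 1}{q} = - \frac{2}{q}$)
$O{\left(3 \right)} \left(-37 + 35\right) = - \frac{2}{3} \left(-37 + 35\right) = \left(-2\right) \frac{1}{3} \left(-2\right) = \left(- \frac{2}{3}\right) \left(-2\right) = \frac{4}{3}$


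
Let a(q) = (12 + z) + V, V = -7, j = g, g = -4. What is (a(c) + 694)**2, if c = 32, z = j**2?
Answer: 511225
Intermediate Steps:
j = -4
z = 16 (z = (-4)**2 = 16)
a(q) = 21 (a(q) = (12 + 16) - 7 = 28 - 7 = 21)
(a(c) + 694)**2 = (21 + 694)**2 = 715**2 = 511225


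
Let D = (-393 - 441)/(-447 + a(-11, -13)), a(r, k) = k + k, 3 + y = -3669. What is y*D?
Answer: -3062448/473 ≈ -6474.5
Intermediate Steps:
y = -3672 (y = -3 - 3669 = -3672)
a(r, k) = 2*k
D = 834/473 (D = (-393 - 441)/(-447 + 2*(-13)) = -834/(-447 - 26) = -834/(-473) = -834*(-1/473) = 834/473 ≈ 1.7632)
y*D = -3672*834/473 = -3062448/473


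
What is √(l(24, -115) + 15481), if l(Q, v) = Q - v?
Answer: 2*√3905 ≈ 124.98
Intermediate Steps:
√(l(24, -115) + 15481) = √((24 - 1*(-115)) + 15481) = √((24 + 115) + 15481) = √(139 + 15481) = √15620 = 2*√3905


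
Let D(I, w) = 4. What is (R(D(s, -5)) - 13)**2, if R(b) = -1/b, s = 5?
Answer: 2809/16 ≈ 175.56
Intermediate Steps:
(R(D(s, -5)) - 13)**2 = (-1/4 - 13)**2 = (-53/4)**2 = 2809/16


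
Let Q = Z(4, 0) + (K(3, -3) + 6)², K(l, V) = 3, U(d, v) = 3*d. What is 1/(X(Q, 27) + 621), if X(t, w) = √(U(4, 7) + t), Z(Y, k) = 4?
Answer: 621/385544 - √97/385544 ≈ 0.0015852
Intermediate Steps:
Q = 85 (Q = 4 + (3 + 6)² = 4 + 9² = 4 + 81 = 85)
X(t, w) = √(12 + t) (X(t, w) = √(3*4 + t) = √(12 + t))
1/(X(Q, 27) + 621) = 1/(√(12 + 85) + 621) = 1/(√97 + 621) = 1/(621 + √97)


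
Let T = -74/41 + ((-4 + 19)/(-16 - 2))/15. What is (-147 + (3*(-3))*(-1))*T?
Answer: 31579/123 ≈ 256.74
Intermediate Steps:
T = -1373/738 (T = -74*1/41 + (15/(-18))*(1/15) = -74/41 + (15*(-1/18))*(1/15) = -74/41 - ⅚*1/15 = -74/41 - 1/18 = -1373/738 ≈ -1.8604)
(-147 + (3*(-3))*(-1))*T = (-147 + (3*(-3))*(-1))*(-1373/738) = (-147 - 9*(-1))*(-1373/738) = (-147 + 9)*(-1373/738) = -138*(-1373/738) = 31579/123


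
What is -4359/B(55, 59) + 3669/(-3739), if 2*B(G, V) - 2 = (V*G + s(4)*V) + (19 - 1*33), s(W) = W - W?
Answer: -44458479/12088187 ≈ -3.6778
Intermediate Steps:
s(W) = 0
B(G, V) = -6 + G*V/2 (B(G, V) = 1 + ((V*G + 0*V) + (19 - 1*33))/2 = 1 + ((G*V + 0) + (19 - 33))/2 = 1 + (G*V - 14)/2 = 1 + (-14 + G*V)/2 = 1 + (-7 + G*V/2) = -6 + G*V/2)
-4359/B(55, 59) + 3669/(-3739) = -4359/(-6 + (1/2)*55*59) + 3669/(-3739) = -4359/(-6 + 3245/2) + 3669*(-1/3739) = -4359/3233/2 - 3669/3739 = -4359*2/3233 - 3669/3739 = -8718/3233 - 3669/3739 = -44458479/12088187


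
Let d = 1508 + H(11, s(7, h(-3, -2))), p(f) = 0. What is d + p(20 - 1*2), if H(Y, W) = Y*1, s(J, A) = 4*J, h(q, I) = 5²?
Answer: 1519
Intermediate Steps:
h(q, I) = 25
H(Y, W) = Y
d = 1519 (d = 1508 + 11 = 1519)
d + p(20 - 1*2) = 1519 + 0 = 1519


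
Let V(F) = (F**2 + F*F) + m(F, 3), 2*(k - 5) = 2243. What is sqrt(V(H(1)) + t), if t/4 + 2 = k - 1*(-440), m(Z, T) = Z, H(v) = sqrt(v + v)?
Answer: sqrt(6262 + sqrt(2)) ≈ 79.142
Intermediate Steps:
k = 2253/2 (k = 5 + (1/2)*2243 = 5 + 2243/2 = 2253/2 ≈ 1126.5)
H(v) = sqrt(2)*sqrt(v) (H(v) = sqrt(2*v) = sqrt(2)*sqrt(v))
V(F) = F + 2*F**2 (V(F) = (F**2 + F*F) + F = (F**2 + F**2) + F = 2*F**2 + F = F + 2*F**2)
t = 6258 (t = -8 + 4*(2253/2 - 1*(-440)) = -8 + 4*(2253/2 + 440) = -8 + 4*(3133/2) = -8 + 6266 = 6258)
sqrt(V(H(1)) + t) = sqrt((sqrt(2)*sqrt(1))*(1 + 2*(sqrt(2)*sqrt(1))) + 6258) = sqrt((sqrt(2)*1)*(1 + 2*(sqrt(2)*1)) + 6258) = sqrt(sqrt(2)*(1 + 2*sqrt(2)) + 6258) = sqrt(6258 + sqrt(2)*(1 + 2*sqrt(2)))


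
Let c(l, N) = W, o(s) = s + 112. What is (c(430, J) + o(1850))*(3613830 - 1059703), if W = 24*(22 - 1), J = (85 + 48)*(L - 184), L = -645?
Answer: 6298477182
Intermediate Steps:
J = -110257 (J = (85 + 48)*(-645 - 184) = 133*(-829) = -110257)
o(s) = 112 + s
W = 504 (W = 24*21 = 504)
c(l, N) = 504
(c(430, J) + o(1850))*(3613830 - 1059703) = (504 + (112 + 1850))*(3613830 - 1059703) = (504 + 1962)*2554127 = 2466*2554127 = 6298477182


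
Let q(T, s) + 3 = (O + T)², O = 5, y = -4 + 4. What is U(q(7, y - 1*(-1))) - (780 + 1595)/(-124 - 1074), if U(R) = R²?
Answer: 23819813/1198 ≈ 19883.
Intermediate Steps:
y = 0
q(T, s) = -3 + (5 + T)²
U(q(7, y - 1*(-1))) - (780 + 1595)/(-124 - 1074) = (-3 + (5 + 7)²)² - (780 + 1595)/(-124 - 1074) = (-3 + 12²)² - 2375/(-1198) = (-3 + 144)² - 2375*(-1)/1198 = 141² - 1*(-2375/1198) = 19881 + 2375/1198 = 23819813/1198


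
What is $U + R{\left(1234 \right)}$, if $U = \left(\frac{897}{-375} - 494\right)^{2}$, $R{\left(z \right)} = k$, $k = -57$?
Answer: $\frac{3849187776}{15625} \approx 2.4635 \cdot 10^{5}$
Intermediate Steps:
$R{\left(z \right)} = -57$
$U = \frac{3850078401}{15625}$ ($U = \left(897 \left(- \frac{1}{375}\right) - 494\right)^{2} = \left(- \frac{299}{125} - 494\right)^{2} = \left(- \frac{62049}{125}\right)^{2} = \frac{3850078401}{15625} \approx 2.4641 \cdot 10^{5}$)
$U + R{\left(1234 \right)} = \frac{3850078401}{15625} - 57 = \frac{3849187776}{15625}$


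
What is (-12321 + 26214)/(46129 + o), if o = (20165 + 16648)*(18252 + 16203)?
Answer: 13893/1268438044 ≈ 1.0953e-5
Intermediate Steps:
o = 1268391915 (o = 36813*34455 = 1268391915)
(-12321 + 26214)/(46129 + o) = (-12321 + 26214)/(46129 + 1268391915) = 13893/1268438044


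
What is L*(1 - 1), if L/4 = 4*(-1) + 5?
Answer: 0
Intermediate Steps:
L = 4 (L = 4*(4*(-1) + 5) = 4*(-4 + 5) = 4*1 = 4)
L*(1 - 1) = 4*(1 - 1) = 4*0 = 0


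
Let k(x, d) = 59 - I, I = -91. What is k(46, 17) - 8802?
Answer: -8652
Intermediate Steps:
k(x, d) = 150 (k(x, d) = 59 - 1*(-91) = 59 + 91 = 150)
k(46, 17) - 8802 = 150 - 8802 = -8652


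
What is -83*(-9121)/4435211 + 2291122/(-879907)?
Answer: -9495482061741/3902573205377 ≈ -2.4331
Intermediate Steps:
-83*(-9121)/4435211 + 2291122/(-879907) = 757043*(1/4435211) + 2291122*(-1/879907) = 757043/4435211 - 2291122/879907 = -9495482061741/3902573205377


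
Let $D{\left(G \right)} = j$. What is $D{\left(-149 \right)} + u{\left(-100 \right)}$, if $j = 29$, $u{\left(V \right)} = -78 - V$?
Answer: $51$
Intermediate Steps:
$D{\left(G \right)} = 29$
$D{\left(-149 \right)} + u{\left(-100 \right)} = 29 - -22 = 29 + \left(-78 + 100\right) = 29 + 22 = 51$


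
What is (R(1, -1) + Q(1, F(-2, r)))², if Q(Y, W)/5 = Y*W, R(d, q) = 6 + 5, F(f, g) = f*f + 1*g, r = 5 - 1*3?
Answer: 1681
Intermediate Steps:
r = 2 (r = 5 - 3 = 2)
F(f, g) = g + f² (F(f, g) = f² + g = g + f²)
R(d, q) = 11
Q(Y, W) = 5*W*Y (Q(Y, W) = 5*(Y*W) = 5*(W*Y) = 5*W*Y)
(R(1, -1) + Q(1, F(-2, r)))² = (11 + 5*(2 + (-2)²)*1)² = (11 + 5*(2 + 4)*1)² = (11 + 5*6*1)² = (11 + 30)² = 41² = 1681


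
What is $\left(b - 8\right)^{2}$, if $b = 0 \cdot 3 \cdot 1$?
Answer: $64$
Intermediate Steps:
$b = 0$ ($b = 0 \cdot 1 = 0$)
$\left(b - 8\right)^{2} = \left(0 - 8\right)^{2} = \left(-8\right)^{2} = 64$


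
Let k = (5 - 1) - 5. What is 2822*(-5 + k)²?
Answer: 101592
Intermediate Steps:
k = -1 (k = 4 - 5 = -1)
2822*(-5 + k)² = 2822*(-5 - 1)² = 2822*(-6)² = 2822*36 = 101592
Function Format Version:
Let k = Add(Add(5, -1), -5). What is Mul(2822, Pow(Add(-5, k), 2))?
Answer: 101592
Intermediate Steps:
k = -1 (k = Add(4, -5) = -1)
Mul(2822, Pow(Add(-5, k), 2)) = Mul(2822, Pow(Add(-5, -1), 2)) = Mul(2822, Pow(-6, 2)) = Mul(2822, 36) = 101592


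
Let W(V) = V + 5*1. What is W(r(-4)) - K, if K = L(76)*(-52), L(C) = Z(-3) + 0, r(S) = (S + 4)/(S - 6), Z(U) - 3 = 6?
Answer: 473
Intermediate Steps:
Z(U) = 9 (Z(U) = 3 + 6 = 9)
r(S) = (4 + S)/(-6 + S)
L(C) = 9 (L(C) = 9 + 0 = 9)
W(V) = 5 + V (W(V) = V + 5 = 5 + V)
K = -468 (K = 9*(-52) = -468)
W(r(-4)) - K = (5 + (4 - 4)/(-6 - 4)) - 1*(-468) = (5 + 0/(-10)) + 468 = (5 - ⅒*0) + 468 = (5 + 0) + 468 = 5 + 468 = 473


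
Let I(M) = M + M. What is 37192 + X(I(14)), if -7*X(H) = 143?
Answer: 260201/7 ≈ 37172.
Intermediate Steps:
I(M) = 2*M
X(H) = -143/7 (X(H) = -⅐*143 = -143/7)
37192 + X(I(14)) = 37192 - 143/7 = 260201/7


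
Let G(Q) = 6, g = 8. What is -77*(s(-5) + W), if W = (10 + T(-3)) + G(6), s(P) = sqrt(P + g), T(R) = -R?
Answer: -1463 - 77*sqrt(3) ≈ -1596.4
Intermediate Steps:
s(P) = sqrt(8 + P) (s(P) = sqrt(P + 8) = sqrt(8 + P))
W = 19 (W = (10 - 1*(-3)) + 6 = (10 + 3) + 6 = 13 + 6 = 19)
-77*(s(-5) + W) = -77*(sqrt(8 - 5) + 19) = -77*(sqrt(3) + 19) = -77*(19 + sqrt(3)) = -1463 - 77*sqrt(3)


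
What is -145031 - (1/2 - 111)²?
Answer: -628965/4 ≈ -1.5724e+5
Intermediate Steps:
-145031 - (1/2 - 111)² = -145031 - (½ - 111)² = -145031 - (-221/2)² = -145031 - 1*48841/4 = -145031 - 48841/4 = -628965/4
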